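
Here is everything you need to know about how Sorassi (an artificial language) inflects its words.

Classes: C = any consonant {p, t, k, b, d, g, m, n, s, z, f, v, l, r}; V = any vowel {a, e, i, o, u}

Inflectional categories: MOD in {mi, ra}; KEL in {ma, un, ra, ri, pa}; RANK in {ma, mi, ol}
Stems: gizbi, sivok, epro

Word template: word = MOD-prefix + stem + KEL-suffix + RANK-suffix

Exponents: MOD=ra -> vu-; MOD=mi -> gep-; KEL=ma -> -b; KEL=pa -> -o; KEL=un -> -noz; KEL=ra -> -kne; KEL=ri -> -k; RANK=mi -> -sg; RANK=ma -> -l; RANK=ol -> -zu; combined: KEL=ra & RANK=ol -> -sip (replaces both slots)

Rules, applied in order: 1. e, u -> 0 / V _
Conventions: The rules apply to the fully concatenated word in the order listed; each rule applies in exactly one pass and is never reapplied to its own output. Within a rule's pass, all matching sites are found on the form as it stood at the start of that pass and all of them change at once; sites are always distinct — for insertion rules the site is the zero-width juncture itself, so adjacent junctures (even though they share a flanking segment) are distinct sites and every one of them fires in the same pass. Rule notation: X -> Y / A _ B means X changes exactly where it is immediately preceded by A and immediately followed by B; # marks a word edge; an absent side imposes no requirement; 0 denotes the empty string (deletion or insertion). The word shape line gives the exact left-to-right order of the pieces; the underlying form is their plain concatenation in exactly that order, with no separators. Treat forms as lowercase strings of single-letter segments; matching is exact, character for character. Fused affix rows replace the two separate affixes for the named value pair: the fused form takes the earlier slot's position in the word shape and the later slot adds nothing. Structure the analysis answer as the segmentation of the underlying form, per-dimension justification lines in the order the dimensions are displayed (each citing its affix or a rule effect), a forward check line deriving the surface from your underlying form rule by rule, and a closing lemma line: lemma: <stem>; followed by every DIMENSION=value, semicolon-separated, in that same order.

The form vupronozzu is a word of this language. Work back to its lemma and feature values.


underlying: vu-epro-noz-zu
MOD=ra - signalled by the affix vu-
KEL=un - signalled by the affix -noz
RANK=ol - signalled by the affix -zu
check: vuepronozzu -> vupronozzu
lemma: epro; MOD=ra; KEL=un; RANK=ol


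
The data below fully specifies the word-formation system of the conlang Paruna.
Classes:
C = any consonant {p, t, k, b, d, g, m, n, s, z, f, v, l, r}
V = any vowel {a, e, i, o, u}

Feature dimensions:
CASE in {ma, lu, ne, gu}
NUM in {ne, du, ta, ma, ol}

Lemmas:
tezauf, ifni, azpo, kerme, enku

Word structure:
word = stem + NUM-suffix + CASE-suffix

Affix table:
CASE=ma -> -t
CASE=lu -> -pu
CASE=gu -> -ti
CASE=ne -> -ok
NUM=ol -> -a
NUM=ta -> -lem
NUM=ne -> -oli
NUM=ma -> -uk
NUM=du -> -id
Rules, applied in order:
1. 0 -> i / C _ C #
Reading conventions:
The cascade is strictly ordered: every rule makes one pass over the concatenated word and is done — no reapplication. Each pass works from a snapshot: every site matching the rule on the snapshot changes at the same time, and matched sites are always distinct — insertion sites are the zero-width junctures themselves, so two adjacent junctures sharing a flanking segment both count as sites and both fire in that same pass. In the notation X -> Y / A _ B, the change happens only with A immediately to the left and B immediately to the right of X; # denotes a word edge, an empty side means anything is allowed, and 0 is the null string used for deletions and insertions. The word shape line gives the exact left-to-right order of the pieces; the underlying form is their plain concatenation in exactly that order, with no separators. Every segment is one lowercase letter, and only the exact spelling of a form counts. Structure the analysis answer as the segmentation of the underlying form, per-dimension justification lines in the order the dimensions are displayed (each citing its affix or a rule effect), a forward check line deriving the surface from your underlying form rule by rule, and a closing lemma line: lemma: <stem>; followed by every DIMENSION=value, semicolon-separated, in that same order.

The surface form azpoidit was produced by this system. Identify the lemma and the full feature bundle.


underlying: azpo-id-t
CASE=ma - signalled by the affix -t
NUM=du - signalled by the affix -id
check: azpoidt -> azpoidit
lemma: azpo; CASE=ma; NUM=du


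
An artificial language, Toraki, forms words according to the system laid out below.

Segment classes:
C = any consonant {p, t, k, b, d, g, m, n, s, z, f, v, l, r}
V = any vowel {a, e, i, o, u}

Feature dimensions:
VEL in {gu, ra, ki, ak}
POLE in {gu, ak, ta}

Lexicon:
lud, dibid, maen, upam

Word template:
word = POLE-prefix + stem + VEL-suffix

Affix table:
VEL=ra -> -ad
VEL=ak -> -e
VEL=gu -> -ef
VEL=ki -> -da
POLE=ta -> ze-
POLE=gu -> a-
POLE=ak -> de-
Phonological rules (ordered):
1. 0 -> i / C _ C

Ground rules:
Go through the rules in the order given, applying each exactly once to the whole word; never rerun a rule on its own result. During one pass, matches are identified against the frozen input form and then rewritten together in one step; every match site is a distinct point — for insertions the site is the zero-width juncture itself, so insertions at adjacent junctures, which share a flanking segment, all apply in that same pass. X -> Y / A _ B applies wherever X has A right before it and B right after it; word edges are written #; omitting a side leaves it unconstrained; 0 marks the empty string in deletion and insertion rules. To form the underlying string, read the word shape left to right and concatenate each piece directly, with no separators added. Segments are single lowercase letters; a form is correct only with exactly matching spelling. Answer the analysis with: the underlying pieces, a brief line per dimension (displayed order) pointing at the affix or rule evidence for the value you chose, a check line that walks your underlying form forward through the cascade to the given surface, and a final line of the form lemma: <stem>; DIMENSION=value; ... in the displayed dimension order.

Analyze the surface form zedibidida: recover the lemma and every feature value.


underlying: ze-dibid-da
VEL=ki - signalled by the affix -da
POLE=ta - signalled by the affix ze-
check: zedibidda -> zedibidida
lemma: dibid; VEL=ki; POLE=ta


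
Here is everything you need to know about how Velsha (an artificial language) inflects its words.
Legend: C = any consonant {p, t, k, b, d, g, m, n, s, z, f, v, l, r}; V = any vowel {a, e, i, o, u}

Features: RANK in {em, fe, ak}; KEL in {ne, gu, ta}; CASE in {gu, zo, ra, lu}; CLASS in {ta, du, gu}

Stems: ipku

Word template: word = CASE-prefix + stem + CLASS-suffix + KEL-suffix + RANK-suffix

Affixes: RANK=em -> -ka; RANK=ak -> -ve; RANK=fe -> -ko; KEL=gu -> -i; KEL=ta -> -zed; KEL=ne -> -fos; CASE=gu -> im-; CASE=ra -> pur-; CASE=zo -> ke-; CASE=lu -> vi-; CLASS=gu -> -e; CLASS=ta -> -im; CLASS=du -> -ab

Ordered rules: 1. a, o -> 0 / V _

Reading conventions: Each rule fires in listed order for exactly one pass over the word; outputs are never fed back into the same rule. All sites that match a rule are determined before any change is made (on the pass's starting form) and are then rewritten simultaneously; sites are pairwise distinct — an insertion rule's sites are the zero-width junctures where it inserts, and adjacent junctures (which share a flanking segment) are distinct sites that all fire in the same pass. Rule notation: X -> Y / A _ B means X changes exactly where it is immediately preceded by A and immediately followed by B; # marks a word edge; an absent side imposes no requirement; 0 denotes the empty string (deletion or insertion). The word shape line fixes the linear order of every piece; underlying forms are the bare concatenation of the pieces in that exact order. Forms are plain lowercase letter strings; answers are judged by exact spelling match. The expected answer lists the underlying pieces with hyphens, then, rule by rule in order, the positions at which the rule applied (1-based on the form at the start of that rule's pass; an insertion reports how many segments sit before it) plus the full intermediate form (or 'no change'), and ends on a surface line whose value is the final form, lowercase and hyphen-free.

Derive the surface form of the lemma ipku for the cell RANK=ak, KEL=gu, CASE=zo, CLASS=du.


underlying: ke-ipku-ab-i-ve
1. a, o -> 0 / V _: fires at position(s) 7: keipkubive
surface: keipkubive


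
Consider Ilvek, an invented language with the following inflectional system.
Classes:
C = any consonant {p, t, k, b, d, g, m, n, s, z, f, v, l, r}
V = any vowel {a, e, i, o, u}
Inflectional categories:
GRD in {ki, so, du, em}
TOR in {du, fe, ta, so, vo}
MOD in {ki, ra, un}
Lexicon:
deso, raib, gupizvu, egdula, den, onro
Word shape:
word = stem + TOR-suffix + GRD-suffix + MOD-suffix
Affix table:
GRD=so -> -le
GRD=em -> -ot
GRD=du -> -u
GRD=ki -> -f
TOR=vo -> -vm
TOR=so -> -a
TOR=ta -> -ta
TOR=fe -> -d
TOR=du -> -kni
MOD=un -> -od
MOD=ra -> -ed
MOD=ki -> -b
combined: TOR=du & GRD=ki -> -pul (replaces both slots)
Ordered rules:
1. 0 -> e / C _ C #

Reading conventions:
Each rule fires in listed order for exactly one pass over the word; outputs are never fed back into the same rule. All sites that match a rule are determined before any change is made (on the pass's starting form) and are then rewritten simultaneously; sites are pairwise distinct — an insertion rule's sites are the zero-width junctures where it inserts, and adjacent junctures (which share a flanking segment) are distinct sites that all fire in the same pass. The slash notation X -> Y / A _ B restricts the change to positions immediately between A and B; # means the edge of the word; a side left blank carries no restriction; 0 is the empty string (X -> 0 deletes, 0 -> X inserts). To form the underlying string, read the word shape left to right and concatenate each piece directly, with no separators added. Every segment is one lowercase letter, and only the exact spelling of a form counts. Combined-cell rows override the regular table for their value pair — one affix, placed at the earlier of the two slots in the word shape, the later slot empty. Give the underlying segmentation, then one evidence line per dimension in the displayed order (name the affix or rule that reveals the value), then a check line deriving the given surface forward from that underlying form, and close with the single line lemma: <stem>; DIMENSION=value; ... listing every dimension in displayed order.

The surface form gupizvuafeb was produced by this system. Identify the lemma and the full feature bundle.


underlying: gupizvu-a-f-b
GRD=ki - signalled by the affix -f
TOR=so - signalled by the affix -a
MOD=ki - signalled by the affix -b
check: gupizvuafb -> gupizvuafeb
lemma: gupizvu; GRD=ki; TOR=so; MOD=ki


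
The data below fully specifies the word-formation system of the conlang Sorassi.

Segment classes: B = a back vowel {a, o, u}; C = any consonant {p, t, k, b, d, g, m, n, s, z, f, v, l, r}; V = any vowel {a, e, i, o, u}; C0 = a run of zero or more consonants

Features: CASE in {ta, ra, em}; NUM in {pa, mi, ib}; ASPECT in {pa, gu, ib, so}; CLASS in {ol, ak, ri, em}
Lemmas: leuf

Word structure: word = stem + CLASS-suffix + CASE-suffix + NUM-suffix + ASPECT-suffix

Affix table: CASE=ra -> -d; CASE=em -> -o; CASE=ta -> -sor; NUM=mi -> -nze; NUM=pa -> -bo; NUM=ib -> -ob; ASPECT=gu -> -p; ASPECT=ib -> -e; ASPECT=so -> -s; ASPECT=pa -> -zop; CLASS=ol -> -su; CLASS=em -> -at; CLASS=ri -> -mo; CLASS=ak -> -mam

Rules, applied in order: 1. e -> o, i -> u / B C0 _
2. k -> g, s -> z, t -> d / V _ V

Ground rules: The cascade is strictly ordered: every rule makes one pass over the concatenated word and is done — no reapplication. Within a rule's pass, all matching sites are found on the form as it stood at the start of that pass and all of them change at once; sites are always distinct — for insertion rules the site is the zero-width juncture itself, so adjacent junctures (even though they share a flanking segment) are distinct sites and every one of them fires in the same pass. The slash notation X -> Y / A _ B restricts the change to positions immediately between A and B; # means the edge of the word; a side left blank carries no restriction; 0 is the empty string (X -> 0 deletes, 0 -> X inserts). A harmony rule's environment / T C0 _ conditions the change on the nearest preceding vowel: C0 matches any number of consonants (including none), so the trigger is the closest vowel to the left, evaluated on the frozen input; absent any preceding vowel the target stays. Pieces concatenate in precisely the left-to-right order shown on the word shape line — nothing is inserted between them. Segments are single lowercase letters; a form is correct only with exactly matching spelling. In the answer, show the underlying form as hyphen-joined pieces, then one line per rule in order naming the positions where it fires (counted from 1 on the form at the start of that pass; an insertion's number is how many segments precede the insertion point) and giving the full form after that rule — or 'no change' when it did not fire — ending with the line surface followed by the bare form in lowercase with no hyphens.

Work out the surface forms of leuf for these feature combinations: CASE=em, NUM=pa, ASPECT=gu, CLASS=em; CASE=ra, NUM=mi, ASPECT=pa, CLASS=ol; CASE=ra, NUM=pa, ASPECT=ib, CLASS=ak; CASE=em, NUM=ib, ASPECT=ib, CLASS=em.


cell CASE=em, NUM=pa, ASPECT=gu, CLASS=em:
underlying: leuf-at-o-bo-p
1. e -> o, i -> u / B C0 _: no change
2. k -> g, s -> z, t -> d / V _ V: fires at position(s) 6: leufadobop
surface: leufadobop

cell CASE=ra, NUM=mi, ASPECT=pa, CLASS=ol:
underlying: leuf-su-d-nze-zop
1. e -> o, i -> u / B C0 _: fires at position(s) 10: leufsudnzozop
2. k -> g, s -> z, t -> d / V _ V: no change
surface: leufsudnzozop

cell CASE=ra, NUM=pa, ASPECT=ib, CLASS=ak:
underlying: leuf-mam-d-bo-e
1. e -> o, i -> u / B C0 _: fires at position(s) 11: leufmamdboo
2. k -> g, s -> z, t -> d / V _ V: no change
surface: leufmamdboo

cell CASE=em, NUM=ib, ASPECT=ib, CLASS=em:
underlying: leuf-at-o-ob-e
1. e -> o, i -> u / B C0 _: fires at position(s) 10: leufatoobo
2. k -> g, s -> z, t -> d / V _ V: fires at position(s) 6: leufadoobo
surface: leufadoobo


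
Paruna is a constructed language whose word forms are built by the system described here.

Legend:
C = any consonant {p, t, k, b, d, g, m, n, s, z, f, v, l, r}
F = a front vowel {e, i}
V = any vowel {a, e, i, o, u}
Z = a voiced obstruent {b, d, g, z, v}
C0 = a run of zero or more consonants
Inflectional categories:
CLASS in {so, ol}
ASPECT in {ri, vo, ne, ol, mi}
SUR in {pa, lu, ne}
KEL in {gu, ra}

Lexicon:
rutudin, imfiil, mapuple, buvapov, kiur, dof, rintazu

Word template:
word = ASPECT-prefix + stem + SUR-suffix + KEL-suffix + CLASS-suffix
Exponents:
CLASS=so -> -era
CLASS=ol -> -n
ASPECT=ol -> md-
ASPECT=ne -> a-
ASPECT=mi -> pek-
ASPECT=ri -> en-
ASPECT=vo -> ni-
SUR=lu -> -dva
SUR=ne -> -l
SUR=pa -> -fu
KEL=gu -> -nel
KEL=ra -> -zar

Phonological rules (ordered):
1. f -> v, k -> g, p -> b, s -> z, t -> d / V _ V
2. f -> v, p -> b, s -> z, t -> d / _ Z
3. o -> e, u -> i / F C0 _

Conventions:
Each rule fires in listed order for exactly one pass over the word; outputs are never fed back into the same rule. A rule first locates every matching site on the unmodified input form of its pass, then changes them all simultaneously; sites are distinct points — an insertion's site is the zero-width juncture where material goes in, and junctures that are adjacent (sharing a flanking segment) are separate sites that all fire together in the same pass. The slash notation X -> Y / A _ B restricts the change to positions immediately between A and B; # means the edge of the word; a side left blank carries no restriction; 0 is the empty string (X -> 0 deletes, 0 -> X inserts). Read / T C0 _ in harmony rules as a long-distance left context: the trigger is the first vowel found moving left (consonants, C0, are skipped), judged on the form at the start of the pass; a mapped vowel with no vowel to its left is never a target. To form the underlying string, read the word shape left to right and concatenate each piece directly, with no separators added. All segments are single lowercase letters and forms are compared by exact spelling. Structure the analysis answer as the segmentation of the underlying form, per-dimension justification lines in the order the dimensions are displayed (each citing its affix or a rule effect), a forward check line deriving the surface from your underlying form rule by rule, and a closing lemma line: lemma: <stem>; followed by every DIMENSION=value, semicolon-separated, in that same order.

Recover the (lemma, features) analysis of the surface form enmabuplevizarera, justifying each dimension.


underlying: en-mapuple-fu-zar-era
CLASS=so - signalled by the affix -era
ASPECT=ri - signalled by the affix en-
SUR=pa - signalled by the affix -fu
KEL=ra - signalled by the affix -zar
check: enmapuplefuzarera -> enmabuplevuzarera -> enmabuplevuzarera -> enmabuplevizarera
lemma: mapuple; CLASS=so; ASPECT=ri; SUR=pa; KEL=ra


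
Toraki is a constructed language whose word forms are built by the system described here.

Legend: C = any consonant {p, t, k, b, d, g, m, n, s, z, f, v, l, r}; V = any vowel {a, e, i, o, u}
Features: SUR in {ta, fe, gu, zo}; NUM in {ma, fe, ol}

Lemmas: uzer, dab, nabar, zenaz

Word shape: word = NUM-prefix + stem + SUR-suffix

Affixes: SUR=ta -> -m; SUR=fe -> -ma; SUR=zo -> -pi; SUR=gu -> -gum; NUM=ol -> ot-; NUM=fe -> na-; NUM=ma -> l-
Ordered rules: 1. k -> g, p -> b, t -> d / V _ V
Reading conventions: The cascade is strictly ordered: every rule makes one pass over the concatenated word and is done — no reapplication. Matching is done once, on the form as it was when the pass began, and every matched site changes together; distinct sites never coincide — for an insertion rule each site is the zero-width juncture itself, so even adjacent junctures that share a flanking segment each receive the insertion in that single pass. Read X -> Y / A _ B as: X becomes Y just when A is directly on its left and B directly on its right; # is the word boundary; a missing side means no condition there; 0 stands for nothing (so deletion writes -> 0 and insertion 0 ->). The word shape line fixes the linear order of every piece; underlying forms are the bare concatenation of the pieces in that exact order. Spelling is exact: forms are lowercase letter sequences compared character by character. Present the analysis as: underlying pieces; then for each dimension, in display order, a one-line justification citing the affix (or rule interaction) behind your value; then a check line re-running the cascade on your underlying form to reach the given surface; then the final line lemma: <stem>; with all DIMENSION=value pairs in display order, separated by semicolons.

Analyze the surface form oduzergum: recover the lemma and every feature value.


underlying: ot-uzer-gum
SUR=gu - signalled by the affix -gum
NUM=ol - signalled by the affix ot-
check: otuzergum -> oduzergum
lemma: uzer; SUR=gu; NUM=ol


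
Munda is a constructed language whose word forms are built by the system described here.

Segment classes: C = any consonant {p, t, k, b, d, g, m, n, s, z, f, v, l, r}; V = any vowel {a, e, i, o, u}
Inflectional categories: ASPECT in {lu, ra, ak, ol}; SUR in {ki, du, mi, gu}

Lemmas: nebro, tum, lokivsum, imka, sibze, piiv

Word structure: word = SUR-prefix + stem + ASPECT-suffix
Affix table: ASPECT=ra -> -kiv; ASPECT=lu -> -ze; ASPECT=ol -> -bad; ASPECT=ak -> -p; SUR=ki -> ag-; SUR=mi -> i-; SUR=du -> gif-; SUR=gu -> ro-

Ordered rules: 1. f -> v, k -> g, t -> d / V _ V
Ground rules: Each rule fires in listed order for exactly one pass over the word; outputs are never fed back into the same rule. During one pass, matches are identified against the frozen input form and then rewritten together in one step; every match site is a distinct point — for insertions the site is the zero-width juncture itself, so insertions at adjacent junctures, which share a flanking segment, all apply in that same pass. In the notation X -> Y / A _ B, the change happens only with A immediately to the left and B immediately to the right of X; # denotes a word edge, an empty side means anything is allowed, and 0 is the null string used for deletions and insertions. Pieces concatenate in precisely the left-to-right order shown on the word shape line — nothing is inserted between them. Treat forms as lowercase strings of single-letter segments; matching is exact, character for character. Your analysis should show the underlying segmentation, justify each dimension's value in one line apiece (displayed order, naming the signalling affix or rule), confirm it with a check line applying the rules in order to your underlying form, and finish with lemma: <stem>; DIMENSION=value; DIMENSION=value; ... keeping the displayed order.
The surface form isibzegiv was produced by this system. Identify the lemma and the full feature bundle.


underlying: i-sibze-kiv
ASPECT=ra - signalled by the affix -kiv
SUR=mi - signalled by the affix i-
check: isibzekiv -> isibzegiv
lemma: sibze; ASPECT=ra; SUR=mi


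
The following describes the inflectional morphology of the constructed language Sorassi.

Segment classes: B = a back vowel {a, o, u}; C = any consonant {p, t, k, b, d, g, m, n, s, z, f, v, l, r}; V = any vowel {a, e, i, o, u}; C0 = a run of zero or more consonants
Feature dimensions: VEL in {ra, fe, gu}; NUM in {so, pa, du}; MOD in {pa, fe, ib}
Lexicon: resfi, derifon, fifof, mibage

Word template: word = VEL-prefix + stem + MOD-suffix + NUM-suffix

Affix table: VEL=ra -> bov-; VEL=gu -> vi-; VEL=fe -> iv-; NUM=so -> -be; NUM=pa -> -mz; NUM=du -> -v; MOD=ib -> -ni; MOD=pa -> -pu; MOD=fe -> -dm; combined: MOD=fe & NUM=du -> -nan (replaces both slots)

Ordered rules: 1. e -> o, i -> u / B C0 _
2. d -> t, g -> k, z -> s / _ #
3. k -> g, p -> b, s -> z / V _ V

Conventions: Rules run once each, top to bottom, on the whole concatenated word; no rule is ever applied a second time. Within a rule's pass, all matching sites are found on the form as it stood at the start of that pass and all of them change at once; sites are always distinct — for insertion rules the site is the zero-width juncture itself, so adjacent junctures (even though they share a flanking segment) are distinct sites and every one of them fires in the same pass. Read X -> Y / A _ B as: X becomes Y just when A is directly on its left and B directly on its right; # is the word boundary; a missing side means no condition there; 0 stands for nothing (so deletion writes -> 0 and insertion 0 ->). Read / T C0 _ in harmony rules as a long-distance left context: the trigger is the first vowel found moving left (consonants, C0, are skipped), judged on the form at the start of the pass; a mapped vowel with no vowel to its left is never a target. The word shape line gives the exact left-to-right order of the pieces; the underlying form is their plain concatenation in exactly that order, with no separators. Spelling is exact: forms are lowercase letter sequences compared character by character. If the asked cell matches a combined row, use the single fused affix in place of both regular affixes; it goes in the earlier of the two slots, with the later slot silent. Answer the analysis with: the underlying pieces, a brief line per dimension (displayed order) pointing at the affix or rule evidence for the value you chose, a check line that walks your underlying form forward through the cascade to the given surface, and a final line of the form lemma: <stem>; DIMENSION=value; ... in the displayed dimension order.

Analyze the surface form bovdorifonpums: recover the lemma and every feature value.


underlying: bov-derifon-pu-mz
VEL=ra - signalled by the affix bov-
NUM=pa - signalled by the affix -mz
MOD=pa - signalled by the affix -pu
check: bovderifonpumz -> bovdorifonpumz -> bovdorifonpums -> bovdorifonpums
lemma: derifon; VEL=ra; NUM=pa; MOD=pa


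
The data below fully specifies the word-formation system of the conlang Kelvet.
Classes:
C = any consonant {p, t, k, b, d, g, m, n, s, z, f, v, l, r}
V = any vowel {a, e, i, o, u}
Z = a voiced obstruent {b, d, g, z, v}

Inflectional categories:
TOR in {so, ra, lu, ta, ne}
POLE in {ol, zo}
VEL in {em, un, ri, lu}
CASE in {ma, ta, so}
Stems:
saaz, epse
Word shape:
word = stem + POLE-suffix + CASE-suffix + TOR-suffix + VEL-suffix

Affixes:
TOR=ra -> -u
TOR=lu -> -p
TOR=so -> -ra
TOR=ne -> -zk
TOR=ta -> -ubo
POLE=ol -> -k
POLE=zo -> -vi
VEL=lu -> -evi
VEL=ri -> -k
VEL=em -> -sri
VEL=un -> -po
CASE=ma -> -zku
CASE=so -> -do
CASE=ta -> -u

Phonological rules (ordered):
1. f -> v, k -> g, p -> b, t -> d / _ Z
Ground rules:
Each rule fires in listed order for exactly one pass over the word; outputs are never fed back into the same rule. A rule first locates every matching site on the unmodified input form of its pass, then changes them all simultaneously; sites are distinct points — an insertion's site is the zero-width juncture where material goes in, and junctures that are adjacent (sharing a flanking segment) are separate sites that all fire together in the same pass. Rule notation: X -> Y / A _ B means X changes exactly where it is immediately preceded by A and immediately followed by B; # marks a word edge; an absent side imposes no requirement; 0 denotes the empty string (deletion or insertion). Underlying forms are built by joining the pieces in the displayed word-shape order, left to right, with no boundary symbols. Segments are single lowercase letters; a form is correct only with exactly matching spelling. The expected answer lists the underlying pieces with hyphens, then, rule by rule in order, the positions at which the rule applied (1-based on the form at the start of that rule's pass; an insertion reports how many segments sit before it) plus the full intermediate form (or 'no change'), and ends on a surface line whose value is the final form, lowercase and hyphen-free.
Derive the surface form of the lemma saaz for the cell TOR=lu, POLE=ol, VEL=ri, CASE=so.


underlying: saaz-k-do-p-k
1. f -> v, k -> g, p -> b, t -> d / _ Z: fires at position(s) 5: saazgdopk
surface: saazgdopk


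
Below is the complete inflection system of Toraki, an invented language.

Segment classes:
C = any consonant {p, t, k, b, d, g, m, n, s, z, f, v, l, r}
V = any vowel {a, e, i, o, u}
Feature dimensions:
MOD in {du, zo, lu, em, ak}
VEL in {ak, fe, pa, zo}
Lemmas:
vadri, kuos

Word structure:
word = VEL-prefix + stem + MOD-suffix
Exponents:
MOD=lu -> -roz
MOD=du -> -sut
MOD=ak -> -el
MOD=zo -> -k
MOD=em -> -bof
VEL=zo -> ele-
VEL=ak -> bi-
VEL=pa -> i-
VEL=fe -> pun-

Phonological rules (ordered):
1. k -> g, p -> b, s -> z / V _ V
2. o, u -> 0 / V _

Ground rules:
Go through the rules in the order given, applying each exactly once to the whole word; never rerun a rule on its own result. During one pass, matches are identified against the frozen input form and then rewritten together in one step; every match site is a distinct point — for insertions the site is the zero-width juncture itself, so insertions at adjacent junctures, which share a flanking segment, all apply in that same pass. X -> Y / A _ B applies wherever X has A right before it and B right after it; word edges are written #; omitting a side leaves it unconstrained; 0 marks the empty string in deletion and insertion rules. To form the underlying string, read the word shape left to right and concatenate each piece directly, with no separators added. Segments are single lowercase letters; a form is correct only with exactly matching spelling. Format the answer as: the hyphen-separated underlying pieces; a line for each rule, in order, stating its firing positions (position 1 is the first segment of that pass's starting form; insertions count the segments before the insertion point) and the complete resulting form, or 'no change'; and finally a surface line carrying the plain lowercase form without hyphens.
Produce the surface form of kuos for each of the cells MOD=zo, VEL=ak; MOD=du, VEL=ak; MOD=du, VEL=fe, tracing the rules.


cell MOD=zo, VEL=ak:
underlying: bi-kuos-k
1. k -> g, p -> b, s -> z / V _ V: fires at position(s) 3: biguosk
2. o, u -> 0 / V _: fires at position(s) 5: bigusk
surface: bigusk

cell MOD=du, VEL=ak:
underlying: bi-kuos-sut
1. k -> g, p -> b, s -> z / V _ V: fires at position(s) 3: biguossut
2. o, u -> 0 / V _: fires at position(s) 5: bigussut
surface: bigussut

cell MOD=du, VEL=fe:
underlying: pun-kuos-sut
1. k -> g, p -> b, s -> z / V _ V: no change
2. o, u -> 0 / V _: fires at position(s) 6: punkussut
surface: punkussut


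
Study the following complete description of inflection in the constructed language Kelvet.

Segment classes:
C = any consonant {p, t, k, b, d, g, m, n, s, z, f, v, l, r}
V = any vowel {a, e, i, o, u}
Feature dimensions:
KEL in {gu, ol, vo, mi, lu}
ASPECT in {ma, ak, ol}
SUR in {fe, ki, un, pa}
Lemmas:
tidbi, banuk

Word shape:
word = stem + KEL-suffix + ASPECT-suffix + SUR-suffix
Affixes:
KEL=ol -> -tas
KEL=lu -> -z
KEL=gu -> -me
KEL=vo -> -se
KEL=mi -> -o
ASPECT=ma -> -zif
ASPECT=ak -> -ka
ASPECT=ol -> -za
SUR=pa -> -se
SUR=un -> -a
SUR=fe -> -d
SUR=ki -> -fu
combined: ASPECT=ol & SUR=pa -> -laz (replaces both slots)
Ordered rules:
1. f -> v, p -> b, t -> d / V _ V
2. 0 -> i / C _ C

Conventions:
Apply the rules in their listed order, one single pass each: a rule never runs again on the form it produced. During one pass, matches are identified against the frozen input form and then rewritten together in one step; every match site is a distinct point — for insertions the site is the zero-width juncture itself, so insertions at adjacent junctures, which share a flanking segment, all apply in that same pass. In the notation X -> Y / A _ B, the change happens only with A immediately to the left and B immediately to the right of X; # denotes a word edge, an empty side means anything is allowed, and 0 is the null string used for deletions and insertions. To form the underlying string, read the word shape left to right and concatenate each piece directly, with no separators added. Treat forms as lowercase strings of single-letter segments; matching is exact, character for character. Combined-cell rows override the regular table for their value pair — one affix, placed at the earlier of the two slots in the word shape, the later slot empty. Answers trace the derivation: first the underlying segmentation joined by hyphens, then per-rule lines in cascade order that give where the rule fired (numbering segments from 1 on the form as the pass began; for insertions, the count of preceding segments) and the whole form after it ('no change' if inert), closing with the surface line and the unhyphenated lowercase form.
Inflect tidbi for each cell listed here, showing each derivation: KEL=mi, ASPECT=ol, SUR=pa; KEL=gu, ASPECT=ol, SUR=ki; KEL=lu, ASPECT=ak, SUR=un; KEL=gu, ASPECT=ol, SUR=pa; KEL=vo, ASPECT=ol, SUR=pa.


cell KEL=mi, ASPECT=ol, SUR=pa:
underlying: tidbi-o-laz
1. f -> v, p -> b, t -> d / V _ V: no change
2. 0 -> i / C _ C: inserts after position(s) 3: tidibiolaz
surface: tidibiolaz

cell KEL=gu, ASPECT=ol, SUR=ki:
underlying: tidbi-me-za-fu
1. f -> v, p -> b, t -> d / V _ V: fires at position(s) 10: tidbimezavu
2. 0 -> i / C _ C: inserts after position(s) 3: tidibimezavu
surface: tidibimezavu

cell KEL=lu, ASPECT=ak, SUR=un:
underlying: tidbi-z-ka-a
1. f -> v, p -> b, t -> d / V _ V: no change
2. 0 -> i / C _ C: inserts after position(s) 3, 6: tidibizikaa
surface: tidibizikaa

cell KEL=gu, ASPECT=ol, SUR=pa:
underlying: tidbi-me-laz
1. f -> v, p -> b, t -> d / V _ V: no change
2. 0 -> i / C _ C: inserts after position(s) 3: tidibimelaz
surface: tidibimelaz

cell KEL=vo, ASPECT=ol, SUR=pa:
underlying: tidbi-se-laz
1. f -> v, p -> b, t -> d / V _ V: no change
2. 0 -> i / C _ C: inserts after position(s) 3: tidibiselaz
surface: tidibiselaz


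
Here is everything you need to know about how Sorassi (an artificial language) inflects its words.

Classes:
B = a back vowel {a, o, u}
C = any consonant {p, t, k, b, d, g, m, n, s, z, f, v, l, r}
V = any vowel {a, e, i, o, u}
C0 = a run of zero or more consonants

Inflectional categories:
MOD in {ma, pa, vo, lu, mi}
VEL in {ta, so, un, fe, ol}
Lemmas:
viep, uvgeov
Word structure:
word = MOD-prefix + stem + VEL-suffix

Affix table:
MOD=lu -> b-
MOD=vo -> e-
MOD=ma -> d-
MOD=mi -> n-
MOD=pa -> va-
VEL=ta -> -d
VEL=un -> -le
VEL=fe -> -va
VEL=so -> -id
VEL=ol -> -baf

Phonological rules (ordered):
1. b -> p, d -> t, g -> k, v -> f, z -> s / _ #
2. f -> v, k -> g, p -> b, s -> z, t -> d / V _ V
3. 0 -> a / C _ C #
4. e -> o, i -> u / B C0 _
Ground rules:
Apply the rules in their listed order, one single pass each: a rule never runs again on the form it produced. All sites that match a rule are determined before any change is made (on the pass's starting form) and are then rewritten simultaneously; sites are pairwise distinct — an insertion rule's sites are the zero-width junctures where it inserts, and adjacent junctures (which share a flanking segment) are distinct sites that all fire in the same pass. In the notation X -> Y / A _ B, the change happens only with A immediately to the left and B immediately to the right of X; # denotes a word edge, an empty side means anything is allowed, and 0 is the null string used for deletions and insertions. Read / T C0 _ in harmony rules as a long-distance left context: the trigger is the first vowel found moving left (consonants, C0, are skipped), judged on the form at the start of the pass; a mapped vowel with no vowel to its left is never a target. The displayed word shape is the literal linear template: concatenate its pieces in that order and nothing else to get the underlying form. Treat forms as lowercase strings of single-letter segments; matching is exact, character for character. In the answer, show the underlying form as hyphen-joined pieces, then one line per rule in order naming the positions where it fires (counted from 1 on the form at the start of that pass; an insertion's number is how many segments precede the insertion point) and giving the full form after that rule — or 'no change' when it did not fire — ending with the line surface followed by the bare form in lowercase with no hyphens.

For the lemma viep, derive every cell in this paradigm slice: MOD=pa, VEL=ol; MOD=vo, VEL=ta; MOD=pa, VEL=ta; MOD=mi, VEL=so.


cell MOD=pa, VEL=ol:
underlying: va-viep-baf
1. b -> p, d -> t, g -> k, v -> f, z -> s / _ #: no change
2. f -> v, k -> g, p -> b, s -> z, t -> d / V _ V: no change
3. 0 -> a / C _ C #: no change
4. e -> o, i -> u / B C0 _: fires at position(s) 4: vavuepbaf
surface: vavuepbaf

cell MOD=vo, VEL=ta:
underlying: e-viep-d
1. b -> p, d -> t, g -> k, v -> f, z -> s / _ #: fires at position(s) 6: eviept
2. f -> v, k -> g, p -> b, s -> z, t -> d / V _ V: no change
3. 0 -> a / C _ C #: inserts after position(s) 5: eviepat
4. e -> o, i -> u / B C0 _: no change
surface: eviepat

cell MOD=pa, VEL=ta:
underlying: va-viep-d
1. b -> p, d -> t, g -> k, v -> f, z -> s / _ #: fires at position(s) 7: vaviept
2. f -> v, k -> g, p -> b, s -> z, t -> d / V _ V: no change
3. 0 -> a / C _ C #: inserts after position(s) 6: vaviepat
4. e -> o, i -> u / B C0 _: fires at position(s) 4: vavuepat
surface: vavuepat

cell MOD=mi, VEL=so:
underlying: n-viep-id
1. b -> p, d -> t, g -> k, v -> f, z -> s / _ #: fires at position(s) 7: nviepit
2. f -> v, k -> g, p -> b, s -> z, t -> d / V _ V: fires at position(s) 5: nviebit
3. 0 -> a / C _ C #: no change
4. e -> o, i -> u / B C0 _: no change
surface: nviebit


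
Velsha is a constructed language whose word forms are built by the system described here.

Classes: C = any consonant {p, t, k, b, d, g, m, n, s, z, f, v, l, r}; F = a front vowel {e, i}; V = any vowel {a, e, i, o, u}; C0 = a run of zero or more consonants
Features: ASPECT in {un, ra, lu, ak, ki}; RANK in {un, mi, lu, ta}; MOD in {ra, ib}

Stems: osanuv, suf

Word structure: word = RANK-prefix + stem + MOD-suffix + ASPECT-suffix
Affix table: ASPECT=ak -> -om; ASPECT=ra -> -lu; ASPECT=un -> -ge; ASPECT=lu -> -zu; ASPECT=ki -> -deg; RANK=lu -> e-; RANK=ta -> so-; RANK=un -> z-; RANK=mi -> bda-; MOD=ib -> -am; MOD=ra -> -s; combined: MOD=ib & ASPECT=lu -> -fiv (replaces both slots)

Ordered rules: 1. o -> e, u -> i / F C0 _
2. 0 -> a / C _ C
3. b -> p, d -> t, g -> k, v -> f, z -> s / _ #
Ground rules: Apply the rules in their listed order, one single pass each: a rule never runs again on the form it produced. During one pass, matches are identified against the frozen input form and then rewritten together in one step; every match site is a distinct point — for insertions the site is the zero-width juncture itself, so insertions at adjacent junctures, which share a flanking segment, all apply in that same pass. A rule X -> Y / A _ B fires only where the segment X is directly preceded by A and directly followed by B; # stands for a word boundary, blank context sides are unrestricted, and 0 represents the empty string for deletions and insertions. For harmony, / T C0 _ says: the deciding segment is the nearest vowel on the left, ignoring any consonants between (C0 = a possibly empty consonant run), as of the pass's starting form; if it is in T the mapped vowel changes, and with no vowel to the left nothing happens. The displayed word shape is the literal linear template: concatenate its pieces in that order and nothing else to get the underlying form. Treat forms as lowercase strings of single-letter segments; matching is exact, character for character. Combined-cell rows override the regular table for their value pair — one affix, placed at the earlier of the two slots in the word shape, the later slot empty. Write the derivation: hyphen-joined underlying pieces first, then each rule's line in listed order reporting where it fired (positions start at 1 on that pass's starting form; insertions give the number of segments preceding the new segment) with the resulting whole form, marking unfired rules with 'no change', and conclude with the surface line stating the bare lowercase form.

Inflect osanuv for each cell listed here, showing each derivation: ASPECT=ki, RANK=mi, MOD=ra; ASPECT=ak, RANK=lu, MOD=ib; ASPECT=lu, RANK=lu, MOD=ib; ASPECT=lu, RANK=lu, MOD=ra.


cell ASPECT=ki, RANK=mi, MOD=ra:
underlying: bda-osanuv-s-deg
1. o -> e, u -> i / F C0 _: no change
2. 0 -> a / C _ C: inserts after position(s) 1, 9, 10: badaosanuvasadeg
3. b -> p, d -> t, g -> k, v -> f, z -> s / _ #: fires at position(s) 16: badaosanuvasadek
surface: badaosanuvasadek

cell ASPECT=ak, RANK=lu, MOD=ib:
underlying: e-osanuv-am-om
1. o -> e, u -> i / F C0 _: fires at position(s) 2: eesanuvamom
2. 0 -> a / C _ C: no change
3. b -> p, d -> t, g -> k, v -> f, z -> s / _ #: no change
surface: eesanuvamom

cell ASPECT=lu, RANK=lu, MOD=ib:
underlying: e-osanuv-fiv
1. o -> e, u -> i / F C0 _: fires at position(s) 2: eesanuvfiv
2. 0 -> a / C _ C: inserts after position(s) 7: eesanuvafiv
3. b -> p, d -> t, g -> k, v -> f, z -> s / _ #: fires at position(s) 11: eesanuvafif
surface: eesanuvafif

cell ASPECT=lu, RANK=lu, MOD=ra:
underlying: e-osanuv-s-zu
1. o -> e, u -> i / F C0 _: fires at position(s) 2: eesanuvszu
2. 0 -> a / C _ C: inserts after position(s) 7, 8: eesanuvasazu
3. b -> p, d -> t, g -> k, v -> f, z -> s / _ #: no change
surface: eesanuvasazu


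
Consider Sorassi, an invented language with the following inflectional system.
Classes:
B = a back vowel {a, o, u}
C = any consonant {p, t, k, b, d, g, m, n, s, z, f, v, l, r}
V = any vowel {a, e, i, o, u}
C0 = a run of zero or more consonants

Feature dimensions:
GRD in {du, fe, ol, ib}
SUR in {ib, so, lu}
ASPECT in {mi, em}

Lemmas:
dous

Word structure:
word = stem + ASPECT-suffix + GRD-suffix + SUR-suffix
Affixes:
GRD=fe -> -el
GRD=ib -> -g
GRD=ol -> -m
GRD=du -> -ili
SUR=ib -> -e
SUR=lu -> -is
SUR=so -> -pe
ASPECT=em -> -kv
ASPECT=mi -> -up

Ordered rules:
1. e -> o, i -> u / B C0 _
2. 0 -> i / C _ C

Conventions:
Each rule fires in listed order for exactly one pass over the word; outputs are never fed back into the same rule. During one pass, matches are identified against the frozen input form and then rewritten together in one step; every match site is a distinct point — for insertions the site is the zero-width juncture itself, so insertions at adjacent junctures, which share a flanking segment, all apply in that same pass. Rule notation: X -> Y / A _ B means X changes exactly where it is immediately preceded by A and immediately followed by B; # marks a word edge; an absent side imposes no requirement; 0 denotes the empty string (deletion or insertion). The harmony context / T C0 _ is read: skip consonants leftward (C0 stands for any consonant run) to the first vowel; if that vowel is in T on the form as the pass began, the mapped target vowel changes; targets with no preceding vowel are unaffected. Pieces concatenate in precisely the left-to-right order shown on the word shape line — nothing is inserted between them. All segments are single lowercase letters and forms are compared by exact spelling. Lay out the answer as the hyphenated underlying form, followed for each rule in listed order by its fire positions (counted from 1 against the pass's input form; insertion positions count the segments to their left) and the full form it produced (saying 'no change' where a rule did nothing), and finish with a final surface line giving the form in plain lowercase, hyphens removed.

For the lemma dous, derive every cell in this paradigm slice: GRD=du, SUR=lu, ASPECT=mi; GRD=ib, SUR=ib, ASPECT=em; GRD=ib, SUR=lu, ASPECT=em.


cell GRD=du, SUR=lu, ASPECT=mi:
underlying: dous-up-ili-is
1. e -> o, i -> u / B C0 _: fires at position(s) 7: dousupuliis
2. 0 -> i / C _ C: no change
surface: dousupuliis

cell GRD=ib, SUR=ib, ASPECT=em:
underlying: dous-kv-g-e
1. e -> o, i -> u / B C0 _: fires at position(s) 8: douskvgo
2. 0 -> i / C _ C: inserts after position(s) 4, 5, 6: dousikivigo
surface: dousikivigo

cell GRD=ib, SUR=lu, ASPECT=em:
underlying: dous-kv-g-is
1. e -> o, i -> u / B C0 _: fires at position(s) 8: douskvgus
2. 0 -> i / C _ C: inserts after position(s) 4, 5, 6: dousikivigus
surface: dousikivigus
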